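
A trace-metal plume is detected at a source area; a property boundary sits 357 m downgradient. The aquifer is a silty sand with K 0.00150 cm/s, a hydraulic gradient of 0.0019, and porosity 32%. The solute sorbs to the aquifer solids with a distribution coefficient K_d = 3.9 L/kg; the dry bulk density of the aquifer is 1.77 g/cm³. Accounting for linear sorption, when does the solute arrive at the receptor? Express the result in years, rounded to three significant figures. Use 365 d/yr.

K = 0.00150 cm/s × 864 = 1.296 m/d
q = Ki = 1.296 × 0.0019 = 0.002462 m/d
Seepage velocity v = q / n = 0.002462 / 0.32 = 0.007695 m/d
Retardation R = 1 + ρ_b·K_d/n = 1 + 1.77×3.9/0.32 = 22.57
Contaminant velocity v_c = v/R = 0.007695/22.57 = 3.409e-4 m/d
t = L/v_c = 357/3.409e-4 = 1.047e6 d
   = 1.047e6/365 = 2870 yr

2870 years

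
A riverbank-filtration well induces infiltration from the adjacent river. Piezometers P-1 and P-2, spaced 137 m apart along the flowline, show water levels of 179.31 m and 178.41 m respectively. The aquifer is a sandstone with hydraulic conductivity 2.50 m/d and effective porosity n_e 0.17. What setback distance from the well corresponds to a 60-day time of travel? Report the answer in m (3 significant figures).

Hydraulic gradient i = (179.31 − 178.41) / 137 = 0.90 / 137 = 0.006569
Specific discharge q = 2.50 × 0.006569 = 0.01642 m/d
v = Ki/n = 2.50·0.006569/0.17 = 0.09661 m/d
L = v × T = 0.09661 × 60 = 5.796 m

5.80 m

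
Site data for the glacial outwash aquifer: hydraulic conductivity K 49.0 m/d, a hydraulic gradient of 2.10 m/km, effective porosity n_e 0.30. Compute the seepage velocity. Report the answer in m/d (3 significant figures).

q = Ki = 49.0 × 0.0021 = 0.1029 m/d
v_s = q/n_e = 0.1029/0.30 = 0.3430 m/d

0.343 m/d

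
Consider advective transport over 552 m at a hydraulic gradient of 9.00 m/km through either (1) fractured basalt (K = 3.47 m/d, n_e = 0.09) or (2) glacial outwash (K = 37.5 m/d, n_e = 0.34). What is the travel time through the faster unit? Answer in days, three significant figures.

556 days

Unit 1 (fractured basalt): v = 3.47×0.0090/0.09 = 0.3470 m/d, t = 552/0.3470 = 1591 d
Unit 2 (glacial outwash): v = 37.5×0.0090/0.34 = 0.9926 m/d, t = 552/0.9926 = 556.1 d
Faster unit: t = 556 d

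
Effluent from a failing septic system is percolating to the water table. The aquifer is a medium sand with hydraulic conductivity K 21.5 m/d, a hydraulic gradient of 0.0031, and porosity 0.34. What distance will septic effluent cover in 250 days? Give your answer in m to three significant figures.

49.0 m

Specific discharge q = 21.5 × 0.0031 = 0.06665 m/d
Average linear velocity = 0.06665 / 0.34 = 0.1960 m/d
L = v × T = 0.1960 × 250 = 49.01 m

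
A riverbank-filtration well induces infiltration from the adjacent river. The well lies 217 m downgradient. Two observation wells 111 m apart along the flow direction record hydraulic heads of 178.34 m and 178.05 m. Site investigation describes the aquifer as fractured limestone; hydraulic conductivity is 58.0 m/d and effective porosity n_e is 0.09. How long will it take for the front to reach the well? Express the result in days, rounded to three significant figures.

Hydraulic gradient i = (178.34 − 178.05) / 111 = 0.29 / 111 = 0.002613
Specific discharge q = 58.0 × 0.002613 = 0.1515 m/d
Seepage velocity v = q / n = 0.1515 / 0.09 = 1.684 m/d
t = L / v = 217 / 1.684 = 128.9 d

129 days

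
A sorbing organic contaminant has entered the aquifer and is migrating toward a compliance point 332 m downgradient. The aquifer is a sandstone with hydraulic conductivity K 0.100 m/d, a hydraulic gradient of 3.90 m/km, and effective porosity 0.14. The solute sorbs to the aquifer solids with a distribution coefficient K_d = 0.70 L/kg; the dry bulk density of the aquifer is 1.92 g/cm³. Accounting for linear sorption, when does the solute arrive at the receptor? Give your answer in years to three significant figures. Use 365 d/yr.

q = Ki = 0.100 × 0.0039 = 3.900e-4 m/d
Average linear velocity = 3.900e-4 / 0.14 = 0.002786 m/d
Retardation R = 1 + ρ_b·K_d/n = 1 + 1.92×0.70/0.14 = 10.60
Contaminant velocity v_c = v/R = 0.002786/10.60 = 2.628e-4 m/d
t = L/v_c = 332/2.628e-4 = 1.263e6 d
   = 1.263e6/365 = 3460 yr

3460 years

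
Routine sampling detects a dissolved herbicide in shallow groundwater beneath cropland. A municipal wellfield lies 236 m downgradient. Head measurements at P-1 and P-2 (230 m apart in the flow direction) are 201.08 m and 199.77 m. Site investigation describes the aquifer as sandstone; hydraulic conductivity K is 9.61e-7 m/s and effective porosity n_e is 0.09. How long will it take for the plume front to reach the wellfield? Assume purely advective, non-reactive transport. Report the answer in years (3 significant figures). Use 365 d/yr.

Hydraulic gradient i = (201.08 − 199.77) / 230 = 1.31 / 230 = 0.005696
K = 9.61e-7 m/s × 86400 s/d = 0.08303 m/d
Specific discharge q = 0.08303 × 0.005696 = 4.729e-4 m/d
Seepage velocity v = q / n = 4.729e-4 / 0.09 = 0.005255 m/d
t = L / v = 236 / 0.005255 = 44910 d
   = 44910 / 365 = 123 yr

123 years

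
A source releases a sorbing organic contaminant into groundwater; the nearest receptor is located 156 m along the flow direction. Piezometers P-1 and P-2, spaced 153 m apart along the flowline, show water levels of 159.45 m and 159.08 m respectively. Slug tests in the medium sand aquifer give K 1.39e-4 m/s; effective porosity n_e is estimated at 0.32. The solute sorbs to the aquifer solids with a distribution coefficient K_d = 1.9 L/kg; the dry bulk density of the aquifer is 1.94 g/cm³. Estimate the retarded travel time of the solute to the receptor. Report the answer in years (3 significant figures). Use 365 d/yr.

59.0 years

Hydraulic gradient i = (159.45 − 159.08) / 153 = 0.37 / 153 = 0.002418
K = 1.39e-4 m/s × 86400 s/d = 12.01 m/d
Specific discharge q = 12.01 × 0.002418 = 0.02904 m/d
v = Ki/n = 12.01·0.002418/0.32 = 0.09076 m/d
Retardation R = 1 + ρ_b·K_d/n = 1 + 1.94×1.9/0.32 = 12.52
Contaminant velocity v_c = v/R = 0.09076/12.52 = 0.007250 m/d
t = L/v_c = 156/0.007250 = 21520 d
   = 21520/365 = 59.0 yr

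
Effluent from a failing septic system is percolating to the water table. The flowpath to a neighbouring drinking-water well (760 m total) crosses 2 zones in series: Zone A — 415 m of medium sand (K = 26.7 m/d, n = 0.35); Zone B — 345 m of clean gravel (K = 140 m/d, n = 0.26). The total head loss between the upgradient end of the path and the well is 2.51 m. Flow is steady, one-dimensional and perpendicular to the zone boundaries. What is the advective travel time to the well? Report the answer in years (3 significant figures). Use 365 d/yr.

Continuity: the same q passes through each zone, so ΔH = q·Σ(L_j/K_j) — the zones act as resistances in series.
Σ(L/K) = 415/26.7 + 345/140 = 15.54 + 2.464 = 18.01 d
q = ΔH / Σ(L/K) = 2.51 / 18.01 = 0.1394 m/d (same in every zone)
Zone A: v = q/n = 0.1394/0.35 = 0.3982 m/d → t_A = 415/0.3982 = 1042 d
Zone B: v = q/n = 0.1394/0.26 = 0.5361 m/d → t_B = 345/0.5361 = 643.5 d
Total t = 1042 + 643.5 = 1686 d
   = 1686 / 365 = 4.62 yr

4.62 years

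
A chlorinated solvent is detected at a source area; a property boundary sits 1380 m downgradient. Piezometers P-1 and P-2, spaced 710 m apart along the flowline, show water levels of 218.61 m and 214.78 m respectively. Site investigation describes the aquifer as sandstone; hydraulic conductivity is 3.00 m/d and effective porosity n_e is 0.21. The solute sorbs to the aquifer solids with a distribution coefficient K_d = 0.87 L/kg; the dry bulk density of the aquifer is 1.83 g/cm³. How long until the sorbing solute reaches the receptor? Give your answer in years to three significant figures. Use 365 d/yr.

421 years

Hydraulic gradient i = (218.61 − 214.78) / 710 = 3.83 / 710 = 0.005394
Specific discharge q = 3.00 × 0.005394 = 0.01618 m/d
Average linear velocity = 0.01618 / 0.21 = 0.07706 m/d
Retardation R = 1 + ρ_b·K_d/n = 1 + 1.83×0.87/0.21 = 8.581
Contaminant velocity v_c = v/R = 0.07706/8.581 = 0.008980 m/d
t = L/v_c = 1380/0.008980 = 153700 d
   = 153700/365 = 421 yr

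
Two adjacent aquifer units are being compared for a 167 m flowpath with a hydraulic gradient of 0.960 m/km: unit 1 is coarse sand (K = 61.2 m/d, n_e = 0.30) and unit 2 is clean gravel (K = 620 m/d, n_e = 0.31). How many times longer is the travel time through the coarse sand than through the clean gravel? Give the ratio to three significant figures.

Unit 1 (coarse sand): v = 61.2×9.6e-4/0.30 = 0.1958 m/d, t = 167/0.1958 = 852.7 d
Unit 2 (clean gravel): v = 620×9.6e-4/0.31 = 1.920 m/d, t = 167/1.920 = 86.98 d
t(coarse sand) / t(clean gravel) = 852.7/86.98 = 9.80

9.80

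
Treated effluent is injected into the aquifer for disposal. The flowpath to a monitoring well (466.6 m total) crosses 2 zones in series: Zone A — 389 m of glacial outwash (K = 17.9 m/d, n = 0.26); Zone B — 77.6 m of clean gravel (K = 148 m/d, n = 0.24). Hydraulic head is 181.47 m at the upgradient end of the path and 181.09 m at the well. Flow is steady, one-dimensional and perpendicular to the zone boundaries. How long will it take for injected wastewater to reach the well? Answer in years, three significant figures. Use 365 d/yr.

19.2 years

Total head drop ΔH = 181.47 − 181.09 = 0.38 m
Continuity: the same q passes through each zone, so ΔH = q·Σ(L_j/K_j) — the zones act as resistances in series.
Σ(L/K) = 389/17.9 + 77.6/148 = 21.73 + 0.5243 = 22.26 d
q = ΔH / Σ(L/K) = 0.38 / 22.26 = 0.01707 m/d (same in every zone)
Zone A: v = q/n = 0.01707/0.26 = 0.06567 m/d → t_A = 389/0.06567 = 5924 d
Zone B: v = q/n = 0.01707/0.24 = 0.07114 m/d → t_B = 77.6/0.07114 = 1091 d
Total t = 5924 + 1091 = 7014 d
   = 7014 / 365 = 19.2 yr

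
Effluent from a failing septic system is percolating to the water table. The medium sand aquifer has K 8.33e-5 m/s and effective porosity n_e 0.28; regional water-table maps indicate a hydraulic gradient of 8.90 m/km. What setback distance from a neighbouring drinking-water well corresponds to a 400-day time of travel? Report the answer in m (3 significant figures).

K = 8.33e-5 m/s × 86400 s/d = 7.197 m/d
q = Ki = 7.197 × 0.0089 = 0.06405 m/d
v = Ki/n = 7.197·0.0089/0.28 = 0.2288 m/d
L = v × T = 0.2288 × 400 = 91.51 m

91.5 m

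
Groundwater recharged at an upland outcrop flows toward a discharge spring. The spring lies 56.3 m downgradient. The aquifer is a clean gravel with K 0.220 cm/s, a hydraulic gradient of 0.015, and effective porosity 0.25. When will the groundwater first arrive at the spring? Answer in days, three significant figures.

4.94 days

K = 0.220 cm/s × 864 = 190.1 m/d
Specific discharge q = 190.1 × 0.015 = 2.851 m/d
v = Ki/n = 190.1·0.015/0.25 = 11.40 m/d
t = L / v = 56.3 / 11.40 = 4.937 d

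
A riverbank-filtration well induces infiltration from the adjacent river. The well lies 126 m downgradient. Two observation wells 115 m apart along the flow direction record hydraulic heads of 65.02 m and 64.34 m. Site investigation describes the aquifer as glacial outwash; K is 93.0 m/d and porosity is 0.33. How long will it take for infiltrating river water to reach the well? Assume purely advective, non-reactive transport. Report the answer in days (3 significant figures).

75.6 days

Hydraulic gradient i = (65.02 − 64.34) / 115 = 0.68 / 115 = 0.005913
Darcy flux q = K·i = 93.0 × 0.005913 = 0.5499 m/d
v_s = q/n_e = 0.5499/0.33 = 1.666 m/d
t = L / v = 126 / 1.666 = 75.61 d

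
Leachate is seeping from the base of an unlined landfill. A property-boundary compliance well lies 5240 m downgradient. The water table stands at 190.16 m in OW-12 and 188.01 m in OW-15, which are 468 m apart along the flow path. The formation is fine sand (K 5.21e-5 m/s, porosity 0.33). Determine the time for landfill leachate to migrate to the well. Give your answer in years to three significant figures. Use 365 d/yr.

229 years

Hydraulic gradient i = (190.16 − 188.01) / 468 = 2.15 / 468 = 0.004594
K = 5.21e-5 m/s × 86400 s/d = 4.501 m/d
q = Ki = 4.501 × 0.004594 = 0.02068 m/d
Seepage velocity v = q / n = 0.02068 / 0.33 = 0.06267 m/d
t = L / v = 5240 / 0.06267 = 83620 d
   = 83620 / 365 = 229 yr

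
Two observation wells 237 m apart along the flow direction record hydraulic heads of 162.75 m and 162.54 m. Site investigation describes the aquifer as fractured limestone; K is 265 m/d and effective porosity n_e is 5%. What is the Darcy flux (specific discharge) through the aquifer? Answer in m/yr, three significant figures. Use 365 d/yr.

Hydraulic gradient i = (162.75 − 162.54) / 237 = 0.21 / 237 = 8.861e-4
Darcy flux q = K·i = 265 × 8.861e-4 = 0.2348 m/d
   = 0.2348 × 365 = 85.7 m/yr

85.7 m/yr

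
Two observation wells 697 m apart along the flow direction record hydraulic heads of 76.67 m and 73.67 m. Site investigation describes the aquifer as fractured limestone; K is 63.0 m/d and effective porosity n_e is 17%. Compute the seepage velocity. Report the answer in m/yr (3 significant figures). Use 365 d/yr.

582 m/yr

Hydraulic gradient i = (76.67 − 73.67) / 697 = 3.00 / 697 = 0.004304
Darcy flux q = K·i = 63.0 × 0.004304 = 0.2712 m/d
Seepage velocity v = q / n = 0.2712 / 0.17 = 1.595 m/d
   = 1.595 × 365 = 582 m/yr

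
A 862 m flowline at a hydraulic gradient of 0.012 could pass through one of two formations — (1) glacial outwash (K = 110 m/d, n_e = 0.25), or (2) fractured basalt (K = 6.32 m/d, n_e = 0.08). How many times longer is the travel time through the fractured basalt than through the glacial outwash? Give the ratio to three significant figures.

5.57

Unit 1 (glacial outwash): v = 110×0.012/0.25 = 5.280 m/d, t = 862/5.280 = 163.3 d
Unit 2 (fractured basalt): v = 6.32×0.012/0.08 = 0.9480 m/d, t = 862/0.9480 = 909.3 d
t(fractured basalt) / t(glacial outwash) = 909.3/163.3 = 5.57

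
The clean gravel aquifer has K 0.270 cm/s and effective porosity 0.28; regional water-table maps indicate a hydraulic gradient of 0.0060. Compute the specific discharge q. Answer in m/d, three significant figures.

K = 0.270 cm/s × 864 = 233.3 m/d
q = Ki = 233.3 × 0.0060 = 1.400 m/d

1.40 m/d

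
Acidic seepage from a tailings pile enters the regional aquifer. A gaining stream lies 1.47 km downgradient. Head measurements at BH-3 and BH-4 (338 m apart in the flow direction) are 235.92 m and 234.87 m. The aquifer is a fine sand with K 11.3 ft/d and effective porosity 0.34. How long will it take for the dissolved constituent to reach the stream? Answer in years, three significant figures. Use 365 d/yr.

Hydraulic gradient i = (235.92 − 234.87) / 338 = 1.05 / 338 = 0.003107
K = 11.3 ft/d × 0.3048 = 3.444 m/d
q = Ki = 3.444 × 0.003107 = 0.01070 m/d
v = Ki/n = 3.444·0.003107/0.34 = 0.03147 m/d
L = 1.47 km = 1470 m
t = L / v = 1470 / 0.03147 = 46710 d
   = 46710 / 365 = 128 yr

128 years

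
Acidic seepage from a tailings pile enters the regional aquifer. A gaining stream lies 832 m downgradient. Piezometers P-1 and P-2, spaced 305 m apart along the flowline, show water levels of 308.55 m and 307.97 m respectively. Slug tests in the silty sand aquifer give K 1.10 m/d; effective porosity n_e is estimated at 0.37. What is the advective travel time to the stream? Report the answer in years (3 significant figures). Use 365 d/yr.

Hydraulic gradient i = (308.55 − 307.97) / 305 = 0.58 / 305 = 0.001902
Darcy flux q = K·i = 1.10 × 0.001902 = 0.002092 m/d
v_s = q/n_e = 0.002092/0.37 = 0.005654 m/d
t = L / v = 832 / 0.005654 = 147200 d
   = 147200 / 365 = 403 yr

403 years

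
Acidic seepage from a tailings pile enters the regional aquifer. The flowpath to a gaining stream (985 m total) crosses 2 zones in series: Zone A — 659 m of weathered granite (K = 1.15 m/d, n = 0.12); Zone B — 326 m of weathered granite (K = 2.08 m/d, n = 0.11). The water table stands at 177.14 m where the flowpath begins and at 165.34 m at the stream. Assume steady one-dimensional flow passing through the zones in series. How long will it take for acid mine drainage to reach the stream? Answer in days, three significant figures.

Total head drop ΔH = 177.14 − 165.34 = 11.80 m
Continuity: the same q passes through each zone, so ΔH = q·Σ(L_j/K_j) — the zones act as resistances in series.
Σ(L/K) = 659/1.15 + 326/2.08 = 573.0 + 156.7 = 729.8 d
q = ΔH / Σ(L/K) = 11.80 / 729.8 = 0.01617 m/d (same in every zone)
Zone A: v = q/n = 0.01617/0.12 = 0.1347 m/d → t_A = 659/0.1347 = 4891 d
Zone B: v = q/n = 0.01617/0.11 = 0.1470 m/d → t_B = 326/0.1470 = 2218 d
Total t = 4891 + 2218 = 7108 d

7110 days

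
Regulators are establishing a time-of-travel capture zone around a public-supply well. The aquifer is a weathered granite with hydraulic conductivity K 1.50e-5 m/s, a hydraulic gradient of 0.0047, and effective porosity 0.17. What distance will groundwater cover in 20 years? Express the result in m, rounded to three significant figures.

K = 1.50e-5 m/s × 86400 s/d = 1.296 m/d
Specific discharge q = 1.296 × 0.0047 = 0.006091 m/d
Seepage velocity v = q / n = 0.006091 / 0.17 = 0.03583 m/d
T = 20 yr × 365 = 7300 d
L = v × T = 0.03583 × 7300 = 261.6 m

262 m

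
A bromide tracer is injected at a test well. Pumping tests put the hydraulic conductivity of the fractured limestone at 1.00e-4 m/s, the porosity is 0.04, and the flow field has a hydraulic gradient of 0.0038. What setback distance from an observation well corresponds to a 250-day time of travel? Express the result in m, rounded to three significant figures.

K = 1.00e-4 m/s × 86400 s/d = 8.640 m/d
Darcy flux q = K·i = 8.640 × 0.0038 = 0.03283 m/d
Seepage velocity v = q / n = 0.03283 / 0.04 = 0.8208 m/d
L = v × T = 0.8208 × 250 = 205.2 m

205 m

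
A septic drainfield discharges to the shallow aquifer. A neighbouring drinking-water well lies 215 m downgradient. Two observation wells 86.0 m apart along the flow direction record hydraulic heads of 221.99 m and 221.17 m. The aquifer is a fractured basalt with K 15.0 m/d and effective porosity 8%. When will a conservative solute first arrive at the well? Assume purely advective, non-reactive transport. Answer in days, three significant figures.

Hydraulic gradient i = (221.99 − 221.17) / 86.0 = 0.82 / 86.0 = 0.009535
Specific discharge q = 15.0 × 0.009535 = 0.1430 m/d
Seepage velocity v = q / n = 0.1430 / 0.08 = 1.788 m/d
t = L / v = 215 / 1.788 = 120.3 d

120 days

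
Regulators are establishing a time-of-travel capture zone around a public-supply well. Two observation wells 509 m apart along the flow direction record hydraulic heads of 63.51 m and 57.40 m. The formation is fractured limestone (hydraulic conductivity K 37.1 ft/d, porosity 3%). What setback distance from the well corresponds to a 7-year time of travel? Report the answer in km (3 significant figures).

11.6 km

Hydraulic gradient i = (63.51 − 57.40) / 509 = 6.11 / 509 = 0.01200
K = 37.1 ft/d × 0.3048 = 11.31 m/d
Specific discharge q = 11.31 × 0.01200 = 0.1357 m/d
Seepage velocity v = q / n = 0.1357 / 0.03 = 4.525 m/d
T = 7 yr × 365 = 2555 d
L = v × T = 4.525 × 2555 = 11560 m
   = 11.6 km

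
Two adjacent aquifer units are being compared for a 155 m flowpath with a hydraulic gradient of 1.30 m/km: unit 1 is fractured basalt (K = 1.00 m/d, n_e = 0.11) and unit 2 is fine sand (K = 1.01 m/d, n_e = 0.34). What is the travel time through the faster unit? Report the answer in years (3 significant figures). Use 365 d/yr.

35.9 years

Unit 1 (fractured basalt): v = 1.00×0.0013/0.11 = 0.01182 m/d, t = 155/0.01182 = 13120 d
Unit 2 (fine sand): v = 1.01×0.0013/0.34 = 0.003862 m/d, t = 155/0.003862 = 40140 d
Faster: 13120 d / 365 = 35.9 yr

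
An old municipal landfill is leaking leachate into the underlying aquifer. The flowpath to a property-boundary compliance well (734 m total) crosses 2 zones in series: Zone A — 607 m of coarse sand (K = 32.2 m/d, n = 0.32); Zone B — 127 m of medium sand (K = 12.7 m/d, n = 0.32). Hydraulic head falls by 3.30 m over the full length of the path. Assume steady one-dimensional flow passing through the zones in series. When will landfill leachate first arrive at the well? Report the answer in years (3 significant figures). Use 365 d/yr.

Continuity: the same q passes through each zone, so ΔH = q·Σ(L_j/K_j) — the zones act as resistances in series.
Σ(L/K) = 607/32.2 + 127/12.7 = 18.85 + 10.00 = 28.85 d
q = ΔH / Σ(L/K) = 3.30 / 28.85 = 0.1144 m/d (same in every zone)
Zone A: v = q/n = 0.1144/0.32 = 0.3574 m/d → t_A = 607/0.3574 = 1698 d
Zone B: v = q/n = 0.1144/0.32 = 0.3574 m/d → t_B = 127/0.3574 = 355.3 d
Total t = 1698 + 355.3 = 2053 d
   = 2053 / 365 = 5.63 yr

5.63 years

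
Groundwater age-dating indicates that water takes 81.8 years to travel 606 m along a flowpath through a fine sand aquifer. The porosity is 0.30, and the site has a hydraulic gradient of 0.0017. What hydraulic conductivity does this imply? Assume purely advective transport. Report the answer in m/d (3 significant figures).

3.58 m/d

t = 81.8 years = 29860 d
v = L / t = 606 / 29860 = 0.02030 m/d
K = v · n / i = 0.02030 × 0.30 / 0.0017 = 3.58 m/d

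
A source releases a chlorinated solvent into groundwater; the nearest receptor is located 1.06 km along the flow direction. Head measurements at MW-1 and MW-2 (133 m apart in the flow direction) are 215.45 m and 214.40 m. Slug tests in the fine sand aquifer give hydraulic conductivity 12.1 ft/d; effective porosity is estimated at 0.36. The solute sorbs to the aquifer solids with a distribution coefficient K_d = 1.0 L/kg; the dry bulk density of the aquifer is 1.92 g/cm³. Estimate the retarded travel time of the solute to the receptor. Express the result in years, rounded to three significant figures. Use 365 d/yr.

227 years

Hydraulic gradient i = (215.45 − 214.40) / 133 = 1.05 / 133 = 0.007895
K = 12.1 ft/d × 0.3048 = 3.688 m/d
q = Ki = 3.688 × 0.007895 = 0.02912 m/d
Seepage velocity v = q / n = 0.02912 / 0.36 = 0.08088 m/d
Retardation R = 1 + ρ_b·K_d/n = 1 + 1.92×1.0/0.36 = 6.333
Contaminant velocity v_c = v/R = 0.08088/6.333 = 0.01277 m/d
L = 1.06 km = 1060 m
t = L/v_c = 1060/0.01277 = 83000 d
   = 83000/365 = 227 yr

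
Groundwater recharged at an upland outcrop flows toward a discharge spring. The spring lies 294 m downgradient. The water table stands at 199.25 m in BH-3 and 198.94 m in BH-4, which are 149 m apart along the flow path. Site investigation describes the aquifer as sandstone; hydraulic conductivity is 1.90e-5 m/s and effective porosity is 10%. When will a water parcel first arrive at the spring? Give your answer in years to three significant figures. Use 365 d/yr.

Hydraulic gradient i = (199.25 − 198.94) / 149 = 0.31 / 149 = 0.002081
K = 1.90e-5 m/s × 86400 s/d = 1.642 m/d
Specific discharge q = 1.642 × 0.002081 = 0.003415 m/d
v = Ki/n = 1.642·0.002081/0.10 = 0.03415 m/d
t = L / v = 294 / 0.03415 = 8608 d
   = 8608 / 365 = 23.6 yr

23.6 years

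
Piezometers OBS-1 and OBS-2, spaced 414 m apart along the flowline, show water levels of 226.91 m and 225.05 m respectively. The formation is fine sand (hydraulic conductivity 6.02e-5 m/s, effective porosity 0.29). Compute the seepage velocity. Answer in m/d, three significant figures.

0.0806 m/d

Hydraulic gradient i = (226.91 − 225.05) / 414 = 1.86 / 414 = 0.004493
K = 6.02e-5 m/s × 86400 s/d = 5.201 m/d
Specific discharge q = 5.201 × 0.004493 = 0.02337 m/d
Average linear velocity = 0.02337 / 0.29 = 0.08058 m/d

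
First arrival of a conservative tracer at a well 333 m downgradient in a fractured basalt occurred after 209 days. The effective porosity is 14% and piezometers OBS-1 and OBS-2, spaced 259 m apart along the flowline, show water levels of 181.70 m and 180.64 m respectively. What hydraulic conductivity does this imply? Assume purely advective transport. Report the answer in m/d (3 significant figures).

54.5 m/d

Hydraulic gradient i = (181.70 − 180.64) / 259 = 1.06 / 259 = 0.004093
v = L / t = 333 / 209 = 1.593 m/d
K = v · n / i = 1.593 × 0.14 / 0.004093 = 54.5 m/d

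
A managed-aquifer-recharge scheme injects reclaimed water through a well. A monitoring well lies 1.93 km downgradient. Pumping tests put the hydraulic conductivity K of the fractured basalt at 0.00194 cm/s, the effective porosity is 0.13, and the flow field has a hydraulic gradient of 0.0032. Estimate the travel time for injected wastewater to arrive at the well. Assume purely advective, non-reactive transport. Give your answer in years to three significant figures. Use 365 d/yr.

K = 0.00194 cm/s × 864 = 1.676 m/d
q = Ki = 1.676 × 0.0032 = 0.005364 m/d
v = Ki/n = 1.676·0.0032/0.13 = 0.04126 m/d
L = 1.93 km = 1930 m
t = L / v = 1930 / 0.04126 = 46780 d
   = 46780 / 365 = 128 yr

128 years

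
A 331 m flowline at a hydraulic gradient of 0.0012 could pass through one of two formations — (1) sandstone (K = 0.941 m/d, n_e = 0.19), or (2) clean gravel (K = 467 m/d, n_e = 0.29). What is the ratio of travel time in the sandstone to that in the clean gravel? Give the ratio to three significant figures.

325

Unit 1 (sandstone): v = 0.941×0.0012/0.19 = 0.005943 m/d, t = 331/0.005943 = 55690 d
Unit 2 (clean gravel): v = 467×0.0012/0.29 = 1.932 m/d, t = 331/1.932 = 171.3 d
t(sandstone) / t(clean gravel) = 55690/171.3 = 325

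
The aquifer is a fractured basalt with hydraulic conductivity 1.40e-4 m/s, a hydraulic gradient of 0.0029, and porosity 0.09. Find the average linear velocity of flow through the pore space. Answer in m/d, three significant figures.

K = 1.40e-4 m/s × 86400 s/d = 12.10 m/d
Darcy flux q = K·i = 12.10 × 0.0029 = 0.03508 m/d
Average linear velocity = 0.03508 / 0.09 = 0.3898 m/d

0.390 m/d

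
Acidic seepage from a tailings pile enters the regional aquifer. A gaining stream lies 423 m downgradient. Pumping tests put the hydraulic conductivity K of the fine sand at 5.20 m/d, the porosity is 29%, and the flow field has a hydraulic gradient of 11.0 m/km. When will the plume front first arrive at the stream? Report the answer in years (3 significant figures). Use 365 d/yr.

q = Ki = 5.20 × 0.011 = 0.05720 m/d
Average linear velocity = 0.05720 / 0.29 = 0.1972 m/d
t = L / v = 423 / 0.1972 = 2145 d
   = 2145 / 365 = 5.88 yr

5.88 years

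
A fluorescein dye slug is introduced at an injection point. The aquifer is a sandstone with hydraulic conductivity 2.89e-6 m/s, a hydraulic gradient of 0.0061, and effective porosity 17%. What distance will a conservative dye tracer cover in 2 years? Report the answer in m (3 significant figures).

K = 2.89e-6 m/s × 86400 s/d = 0.2497 m/d
q = Ki = 0.2497 × 0.0061 = 0.001523 m/d
v_s = q/n_e = 0.001523/0.17 = 0.008960 m/d
T = 2 yr × 365 = 730 d
L = v × T = 0.008960 × 730 = 6.541 m

6.54 m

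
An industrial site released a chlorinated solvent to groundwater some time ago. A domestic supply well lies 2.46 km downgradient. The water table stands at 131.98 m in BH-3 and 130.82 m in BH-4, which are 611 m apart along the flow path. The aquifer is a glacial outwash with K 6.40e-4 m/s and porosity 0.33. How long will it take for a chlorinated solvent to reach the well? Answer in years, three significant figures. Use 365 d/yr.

Hydraulic gradient i = (131.98 − 130.82) / 611 = 1.16 / 611 = 0.001899
K = 6.40e-4 m/s × 86400 s/d = 55.30 m/d
Specific discharge q = 55.30 × 0.001899 = 0.1050 m/d
Average linear velocity = 0.1050 / 0.33 = 0.3181 m/d
L = 2.46 km = 2460 m
t = L / v = 2460 / 0.3181 = 7733 d
   = 7733 / 365 = 21.2 yr

21.2 years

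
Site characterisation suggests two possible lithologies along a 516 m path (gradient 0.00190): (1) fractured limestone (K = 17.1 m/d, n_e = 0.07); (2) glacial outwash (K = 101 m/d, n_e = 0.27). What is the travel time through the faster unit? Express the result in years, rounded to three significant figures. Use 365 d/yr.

Unit 1 (fractured limestone): v = 17.1×0.0019/0.07 = 0.4641 m/d, t = 516/0.4641 = 1112 d
Unit 2 (glacial outwash): v = 101×0.0019/0.27 = 0.7107 m/d, t = 516/0.7107 = 726.0 d
Faster: 726.0 d / 365 = 1.99 yr

1.99 years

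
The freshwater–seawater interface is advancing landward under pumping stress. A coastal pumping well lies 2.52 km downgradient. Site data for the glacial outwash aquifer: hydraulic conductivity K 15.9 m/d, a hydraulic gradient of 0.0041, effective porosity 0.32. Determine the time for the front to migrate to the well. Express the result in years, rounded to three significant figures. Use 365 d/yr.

Darcy flux q = K·i = 15.9 × 0.0041 = 0.06519 m/d
Seepage velocity v = q / n = 0.06519 / 0.32 = 0.2037 m/d
L = 2.52 km = 2520 m
t = L / v = 2520 / 0.2037 = 12370 d
   = 12370 / 365 = 33.9 yr

33.9 years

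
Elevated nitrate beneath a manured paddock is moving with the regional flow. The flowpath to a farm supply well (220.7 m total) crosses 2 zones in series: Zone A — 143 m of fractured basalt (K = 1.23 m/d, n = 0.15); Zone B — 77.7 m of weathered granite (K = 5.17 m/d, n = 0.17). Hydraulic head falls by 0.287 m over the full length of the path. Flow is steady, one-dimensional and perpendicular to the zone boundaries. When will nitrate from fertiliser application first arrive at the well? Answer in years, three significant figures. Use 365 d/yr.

43.4 years

Continuity: the same q passes through each zone, so ΔH = q·Σ(L_j/K_j) — the zones act as resistances in series.
Σ(L/K) = 143/1.23 + 77.7/5.17 = 116.3 + 15.03 = 131.3 d
q = ΔH / Σ(L/K) = 0.287 / 131.3 = 0.002186 m/d (same in every zone)
Zone A: v = q/n = 0.002186/0.15 = 0.01457 m/d → t_A = 143/0.01457 = 9812 d
Zone B: v = q/n = 0.002186/0.17 = 0.01286 m/d → t_B = 77.7/0.01286 = 6043 d
Total t = 9812 + 6043 = 15850 d
   = 15850 / 365 = 43.4 yr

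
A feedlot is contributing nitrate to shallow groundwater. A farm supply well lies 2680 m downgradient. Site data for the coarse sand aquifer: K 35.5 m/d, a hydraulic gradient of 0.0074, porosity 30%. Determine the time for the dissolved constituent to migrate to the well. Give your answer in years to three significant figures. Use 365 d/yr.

8.39 years

Darcy flux q = K·i = 35.5 × 0.0074 = 0.2627 m/d
v_s = q/n_e = 0.2627/0.30 = 0.8757 m/d
t = L / v = 2680 / 0.8757 = 3061 d
   = 3061 / 365 = 8.39 yr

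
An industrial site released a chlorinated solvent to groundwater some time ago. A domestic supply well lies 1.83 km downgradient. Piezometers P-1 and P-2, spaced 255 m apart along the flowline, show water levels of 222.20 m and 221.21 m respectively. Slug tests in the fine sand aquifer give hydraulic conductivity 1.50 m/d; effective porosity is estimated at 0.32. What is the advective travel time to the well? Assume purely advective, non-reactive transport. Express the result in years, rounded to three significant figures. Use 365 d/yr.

Hydraulic gradient i = (222.20 − 221.21) / 255 = 0.99 / 255 = 0.003882
q = Ki = 1.50 × 0.003882 = 0.005824 m/d
Seepage velocity v = q / n = 0.005824 / 0.32 = 0.01820 m/d
L = 1.83 km = 1830 m
t = L / v = 1830 / 0.01820 = 100600 d
   = 100600 / 365 = 276 yr

276 years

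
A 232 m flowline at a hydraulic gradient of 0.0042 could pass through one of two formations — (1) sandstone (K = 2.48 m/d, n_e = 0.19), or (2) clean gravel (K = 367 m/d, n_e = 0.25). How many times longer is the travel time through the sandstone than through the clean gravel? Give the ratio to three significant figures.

Unit 1 (sandstone): v = 2.48×0.0042/0.19 = 0.05482 m/d, t = 232/0.05482 = 4232 d
Unit 2 (clean gravel): v = 367×0.0042/0.25 = 6.166 m/d, t = 232/6.166 = 37.63 d
t(sandstone) / t(clean gravel) = 4232/37.63 = 112

112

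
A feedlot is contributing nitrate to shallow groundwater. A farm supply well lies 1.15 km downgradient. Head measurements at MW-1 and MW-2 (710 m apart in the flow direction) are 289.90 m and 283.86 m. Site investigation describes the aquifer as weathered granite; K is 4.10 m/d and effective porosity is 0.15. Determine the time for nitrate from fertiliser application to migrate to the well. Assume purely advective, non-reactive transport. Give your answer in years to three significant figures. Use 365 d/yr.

Hydraulic gradient i = (289.90 − 283.86) / 710 = 6.04 / 710 = 0.008507
Specific discharge q = 4.10 × 0.008507 = 0.03488 m/d
v = Ki/n = 4.10·0.008507/0.15 = 0.2325 m/d
L = 1.15 km = 1150 m
t = L / v = 1150 / 0.2325 = 4946 d
   = 4946 / 365 = 13.5 yr

13.5 years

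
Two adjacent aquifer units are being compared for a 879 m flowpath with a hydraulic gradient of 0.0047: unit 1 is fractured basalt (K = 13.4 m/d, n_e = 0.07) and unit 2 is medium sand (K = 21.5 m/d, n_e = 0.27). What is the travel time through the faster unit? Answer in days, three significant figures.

977 days

Unit 1 (fractured basalt): v = 13.4×0.0047/0.07 = 0.8997 m/d, t = 879/0.8997 = 977.0 d
Unit 2 (medium sand): v = 21.5×0.0047/0.27 = 0.3743 m/d, t = 879/0.3743 = 2349 d
Faster unit: t = 977 d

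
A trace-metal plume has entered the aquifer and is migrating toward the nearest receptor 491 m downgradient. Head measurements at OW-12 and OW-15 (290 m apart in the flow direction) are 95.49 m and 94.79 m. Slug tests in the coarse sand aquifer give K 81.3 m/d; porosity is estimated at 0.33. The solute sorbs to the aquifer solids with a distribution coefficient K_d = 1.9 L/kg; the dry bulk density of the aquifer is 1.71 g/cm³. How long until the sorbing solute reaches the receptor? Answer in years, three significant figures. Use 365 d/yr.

Hydraulic gradient i = (95.49 − 94.79) / 290 = 0.70 / 290 = 0.002414
Specific discharge q = 81.3 × 0.002414 = 0.1962 m/d
Average linear velocity = 0.1962 / 0.33 = 0.5947 m/d
Retardation R = 1 + ρ_b·K_d/n = 1 + 1.71×1.9/0.33 = 10.85
Contaminant velocity v_c = v/R = 0.5947/10.85 = 0.05483 m/d
t = L/v_c = 491/0.05483 = 8955 d
   = 8955/365 = 24.5 yr

24.5 years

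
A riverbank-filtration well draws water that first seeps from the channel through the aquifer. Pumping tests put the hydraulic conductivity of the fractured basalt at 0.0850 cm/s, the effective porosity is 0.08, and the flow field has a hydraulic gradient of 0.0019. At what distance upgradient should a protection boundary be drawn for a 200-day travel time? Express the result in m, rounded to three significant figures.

349 m

K = 0.0850 cm/s × 864 = 73.44 m/d
q = Ki = 73.44 × 0.0019 = 0.1395 m/d
v = Ki/n = 73.44·0.0019/0.08 = 1.744 m/d
L = v × T = 1.744 × 200 = 348.8 m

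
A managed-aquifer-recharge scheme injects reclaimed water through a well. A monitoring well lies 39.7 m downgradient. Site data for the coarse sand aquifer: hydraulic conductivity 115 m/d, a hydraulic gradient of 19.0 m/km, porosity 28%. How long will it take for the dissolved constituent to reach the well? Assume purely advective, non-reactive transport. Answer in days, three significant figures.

5.09 days

q = Ki = 115 × 0.019 = 2.185 m/d
Average linear velocity = 2.185 / 0.28 = 7.804 m/d
t = L / v = 39.7 / 7.804 = 5.087 d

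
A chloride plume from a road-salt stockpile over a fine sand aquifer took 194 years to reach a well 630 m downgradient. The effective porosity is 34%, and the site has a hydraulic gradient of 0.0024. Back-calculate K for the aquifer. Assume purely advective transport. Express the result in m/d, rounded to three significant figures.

t = 194 years = 70810 d
v = L / t = 630 / 70810 = 0.008897 m/d
K = v · n / i = 0.008897 × 0.34 / 0.0024 = 1.26 m/d

1.26 m/d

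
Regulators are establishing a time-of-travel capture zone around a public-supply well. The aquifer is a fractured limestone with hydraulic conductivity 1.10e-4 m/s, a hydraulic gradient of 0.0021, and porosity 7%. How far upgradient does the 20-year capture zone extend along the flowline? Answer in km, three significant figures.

K = 1.10e-4 m/s × 86400 s/d = 9.504 m/d
Specific discharge q = 9.504 × 0.0021 = 0.01996 m/d
v = Ki/n = 9.504·0.0021/0.07 = 0.2851 m/d
T = 20 yr × 365 = 7300 d
L = v × T = 0.2851 × 7300 = 2081 m
   = 2.08 km

2.08 km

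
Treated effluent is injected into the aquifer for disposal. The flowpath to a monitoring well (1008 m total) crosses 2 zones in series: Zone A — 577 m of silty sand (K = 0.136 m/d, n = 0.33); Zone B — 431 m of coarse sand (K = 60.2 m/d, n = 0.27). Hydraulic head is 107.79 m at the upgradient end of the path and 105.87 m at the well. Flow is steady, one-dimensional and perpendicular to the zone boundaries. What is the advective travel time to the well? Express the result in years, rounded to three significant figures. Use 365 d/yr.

Total head drop ΔH = 107.79 − 105.87 = 1.92 m
Steady 1-D flow in series ⇒ the Darcy flux q is identical in every zone and the zone head losses add (resistances L/K in series).
Σ(L/K) = 577/0.136 + 431/60.2 = 4243 + 7.159 = 4250 d
q = ΔH / Σ(L/K) = 1.92 / 4250 = 4.518e-4 m/d (same in every zone)
Zone A: v = q/n = 4.518e-4/0.33 = 0.001369 m/d → t_A = 577/0.001369 = 421500 d
Zone B: v = q/n = 4.518e-4/0.27 = 0.001673 m/d → t_B = 431/0.001673 = 257600 d
Total t = 421500 + 257600 = 679000 d
   = 679000 / 365 = 1860 yr

1860 years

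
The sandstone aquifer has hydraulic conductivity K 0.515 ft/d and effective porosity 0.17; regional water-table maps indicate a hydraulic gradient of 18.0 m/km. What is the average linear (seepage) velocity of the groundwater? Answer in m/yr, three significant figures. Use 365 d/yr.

K = 0.515 ft/d × 0.3048 = 0.1570 m/d
q = Ki = 0.1570 × 0.018 = 0.002825 m/d
Average linear velocity = 0.002825 / 0.17 = 0.01662 m/d
   = 0.01662 × 365 = 6.07 m/yr

6.07 m/yr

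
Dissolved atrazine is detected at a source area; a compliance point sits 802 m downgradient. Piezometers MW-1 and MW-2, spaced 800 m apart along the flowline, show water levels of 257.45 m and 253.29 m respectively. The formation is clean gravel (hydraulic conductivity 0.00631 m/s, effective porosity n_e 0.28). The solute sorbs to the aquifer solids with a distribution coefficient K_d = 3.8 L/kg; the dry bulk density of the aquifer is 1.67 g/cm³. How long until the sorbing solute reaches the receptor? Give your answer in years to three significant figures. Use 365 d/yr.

Hydraulic gradient i = (257.45 − 253.29) / 800 = 4.16 / 800 = 0.005200
K = 0.00631 m/s × 86400 s/d = 545.2 m/d
Darcy flux q = K·i = 545.2 × 0.005200 = 2.835 m/d
v = Ki/n = 545.2·0.005200/0.28 = 10.12 m/d
Retardation R = 1 + ρ_b·K_d/n = 1 + 1.67×3.8/0.28 = 23.66
Contaminant velocity v_c = v/R = 10.12/23.66 = 0.4279 m/d
t = L/v_c = 802/0.4279 = 1874 d
   = 1874/365 = 5.14 yr

5.14 years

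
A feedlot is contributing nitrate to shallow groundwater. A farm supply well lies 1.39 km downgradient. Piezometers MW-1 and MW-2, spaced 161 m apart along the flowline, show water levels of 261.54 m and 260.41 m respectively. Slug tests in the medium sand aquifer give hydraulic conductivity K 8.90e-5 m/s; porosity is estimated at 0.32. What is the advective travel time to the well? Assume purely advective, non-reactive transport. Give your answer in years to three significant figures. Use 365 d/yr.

22.6 years

Hydraulic gradient i = (261.54 − 260.41) / 161 = 1.13 / 161 = 0.007019
K = 8.90e-5 m/s × 86400 s/d = 7.690 m/d
Darcy flux q = K·i = 7.690 × 0.007019 = 0.05397 m/d
Average linear velocity = 0.05397 / 0.32 = 0.1687 m/d
L = 1.39 km = 1390 m
t = L / v = 1390 / 0.1687 = 8242 d
   = 8242 / 365 = 22.6 yr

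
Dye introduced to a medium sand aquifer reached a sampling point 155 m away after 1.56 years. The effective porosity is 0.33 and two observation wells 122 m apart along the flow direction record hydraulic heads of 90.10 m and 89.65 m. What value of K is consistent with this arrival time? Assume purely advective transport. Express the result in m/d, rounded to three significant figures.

Hydraulic gradient i = (90.10 − 89.65) / 122 = 0.45 / 122 = 0.003689
t = 1.56 years = 569.4 d
v = L / t = 155 / 569.4 = 0.2722 m/d
K = v · n / i = 0.2722 × 0.33 / 0.003689 = 24.4 m/d

24.4 m/d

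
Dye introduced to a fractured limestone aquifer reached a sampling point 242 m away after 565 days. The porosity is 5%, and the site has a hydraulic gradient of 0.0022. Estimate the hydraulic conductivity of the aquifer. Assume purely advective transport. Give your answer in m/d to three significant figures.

v = L / t = 242 / 565 = 0.4283 m/d
K = v · n / i = 0.4283 × 0.05 / 0.0022 = 9.73 m/d

9.73 m/d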